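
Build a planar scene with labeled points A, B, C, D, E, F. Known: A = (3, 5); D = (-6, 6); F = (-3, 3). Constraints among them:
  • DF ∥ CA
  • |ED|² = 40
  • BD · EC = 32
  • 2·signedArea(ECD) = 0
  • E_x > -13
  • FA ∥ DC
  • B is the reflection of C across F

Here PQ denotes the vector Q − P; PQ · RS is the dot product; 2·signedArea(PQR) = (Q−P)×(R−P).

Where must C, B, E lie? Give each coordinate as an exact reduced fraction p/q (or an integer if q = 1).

B = (-6, -2)
C = (0, 8)
E = (-12, 4)

1. C_x = 0  [DF ∥ CA ∩ FA ∥ DC]
2. C_y = 8  [DF ∥ CA ∩ FA ∥ DC]
   → C = (0, 8)
3. B_x = -6  [B is the reflection of C across F]
4. B_y = -2  [B is the reflection of C across F]
   → B = (-6, -2)
5. E_x = -12  [2·signedArea(ECD) = 0 ∩ BD · EC = 32]
6. E_y = 4  [2·signedArea(ECD) = 0 ∩ BD · EC = 32]
   → E = (-12, 4)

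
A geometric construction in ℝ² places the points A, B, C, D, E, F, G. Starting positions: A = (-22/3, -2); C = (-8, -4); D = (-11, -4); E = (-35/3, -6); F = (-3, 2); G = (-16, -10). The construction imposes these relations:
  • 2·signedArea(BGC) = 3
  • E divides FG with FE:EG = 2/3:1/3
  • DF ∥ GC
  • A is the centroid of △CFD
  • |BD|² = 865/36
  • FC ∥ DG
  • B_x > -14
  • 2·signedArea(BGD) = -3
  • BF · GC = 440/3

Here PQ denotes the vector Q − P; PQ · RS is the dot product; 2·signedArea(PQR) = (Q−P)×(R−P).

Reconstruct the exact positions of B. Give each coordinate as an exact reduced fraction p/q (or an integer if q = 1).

B = (-83/6, -8)

1. B_x = -83/6  [2·signedArea(BGD) = -3 ∩ 2·signedArea(BGC) = 3]
2. B_y = -8  [2·signedArea(BGD) = -3 ∩ 2·signedArea(BGC) = 3]
   → B = (-83/6, -8)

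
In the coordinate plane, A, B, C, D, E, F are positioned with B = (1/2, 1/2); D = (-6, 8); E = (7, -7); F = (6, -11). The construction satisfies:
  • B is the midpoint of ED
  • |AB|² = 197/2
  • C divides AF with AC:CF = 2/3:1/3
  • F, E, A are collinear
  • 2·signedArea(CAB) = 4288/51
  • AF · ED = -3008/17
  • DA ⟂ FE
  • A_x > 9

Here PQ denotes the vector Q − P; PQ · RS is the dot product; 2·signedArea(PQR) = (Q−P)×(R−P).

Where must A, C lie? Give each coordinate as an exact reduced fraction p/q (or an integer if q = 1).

1. A_x = 166/17  [F, E, A are collinear ∩ DA ⟂ FE]
2. A_y = 69/17  [F, E, A are collinear ∩ DA ⟂ FE]
   → A = (166/17, 69/17)
3. C_x = 370/51  [C divides AF with AC:CF = 2/3:1/3]
4. C_y = -305/51  [C divides AF with AC:CF = 2/3:1/3]
   → C = (370/51, -305/51)

A = (166/17, 69/17)
C = (370/51, -305/51)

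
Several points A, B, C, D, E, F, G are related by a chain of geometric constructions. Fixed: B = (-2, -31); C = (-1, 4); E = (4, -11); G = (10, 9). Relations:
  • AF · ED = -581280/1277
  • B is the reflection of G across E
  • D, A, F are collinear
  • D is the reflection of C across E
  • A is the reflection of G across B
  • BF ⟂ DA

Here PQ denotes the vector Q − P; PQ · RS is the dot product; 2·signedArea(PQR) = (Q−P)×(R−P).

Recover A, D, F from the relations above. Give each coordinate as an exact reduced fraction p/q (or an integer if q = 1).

A = (-14, -71)
D = (9, -26)
F = (5996/1277, -43957/1277)

1. A_x = -14  [A is the reflection of G across B]
2. A_y = -71  [A is the reflection of G across B]
   → A = (-14, -71)
3. D_x = 9  [D is the reflection of C across E]
4. D_y = -26  [D is the reflection of C across E]
   → D = (9, -26)
5. F_x = 5996/1277  [D, A, F are collinear ∩ BF ⟂ DA]
6. F_y = -43957/1277  [D, A, F are collinear ∩ BF ⟂ DA]
   → F = (5996/1277, -43957/1277)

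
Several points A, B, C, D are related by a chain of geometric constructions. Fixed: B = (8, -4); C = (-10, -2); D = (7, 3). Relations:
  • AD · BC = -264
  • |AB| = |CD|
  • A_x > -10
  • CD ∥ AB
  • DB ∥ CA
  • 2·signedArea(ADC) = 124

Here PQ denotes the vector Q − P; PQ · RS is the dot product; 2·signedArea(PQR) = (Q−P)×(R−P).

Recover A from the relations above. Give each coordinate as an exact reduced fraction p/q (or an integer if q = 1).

1. A_x = -9  [CD ∥ AB ∩ DB ∥ CA]
2. A_y = -9  [CD ∥ AB ∩ DB ∥ CA]
   → A = (-9, -9)

A = (-9, -9)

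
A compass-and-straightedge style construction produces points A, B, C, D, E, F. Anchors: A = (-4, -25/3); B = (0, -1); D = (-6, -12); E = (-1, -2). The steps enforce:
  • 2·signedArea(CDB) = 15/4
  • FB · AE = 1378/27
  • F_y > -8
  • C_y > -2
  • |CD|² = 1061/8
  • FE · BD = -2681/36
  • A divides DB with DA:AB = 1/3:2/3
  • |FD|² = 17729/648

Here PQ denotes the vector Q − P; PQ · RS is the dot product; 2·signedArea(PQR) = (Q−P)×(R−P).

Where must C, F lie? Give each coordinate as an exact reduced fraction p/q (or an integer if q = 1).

1. C_x = -3/4  [line -11·x + 6·y + 9/4 = 0 ∩ |CD|² = 1061/8]
2. C_y = -7/4  [line -11·x + 6·y + 9/4 = 0 ∩ |CD|² = 1061/8]
   → C = (-3/4, -7/4)
3. F_x = -43/12  [FE · BD = -2681/36 ∩ FB · AE = 1378/27]
4. F_y = -265/36  [FE · BD = -2681/36 ∩ FB · AE = 1378/27]
   → F = (-43/12, -265/36)

C = (-3/4, -7/4)
F = (-43/12, -265/36)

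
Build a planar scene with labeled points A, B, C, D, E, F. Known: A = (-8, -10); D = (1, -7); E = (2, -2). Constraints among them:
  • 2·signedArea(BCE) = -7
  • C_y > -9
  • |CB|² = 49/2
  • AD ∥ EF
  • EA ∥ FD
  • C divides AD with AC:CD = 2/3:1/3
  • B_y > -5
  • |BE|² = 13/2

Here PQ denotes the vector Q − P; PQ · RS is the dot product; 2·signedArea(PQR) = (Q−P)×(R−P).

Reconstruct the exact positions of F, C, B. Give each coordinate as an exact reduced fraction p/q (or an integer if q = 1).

B = (3/2, -9/2)
C = (-2, -8)
F = (11, 1)

1. F_x = 11  [EA ∥ FD ∩ AD ∥ EF]
2. F_y = 1  [EA ∥ FD ∩ AD ∥ EF]
   → F = (11, 1)
3. C_x = -2  [C divides AD with AC:CD = 2/3:1/3]
4. C_y = -8  [C divides AD with AC:CD = 2/3:1/3]
   → C = (-2, -8)
5. B_x = 3/2  [line -6·x + 4·y + 27 = 0 ∩ |CB|² = 49/2]
6. B_y = -9/2  [line -6·x + 4·y + 27 = 0 ∩ |CB|² = 49/2]
   → B = (3/2, -9/2)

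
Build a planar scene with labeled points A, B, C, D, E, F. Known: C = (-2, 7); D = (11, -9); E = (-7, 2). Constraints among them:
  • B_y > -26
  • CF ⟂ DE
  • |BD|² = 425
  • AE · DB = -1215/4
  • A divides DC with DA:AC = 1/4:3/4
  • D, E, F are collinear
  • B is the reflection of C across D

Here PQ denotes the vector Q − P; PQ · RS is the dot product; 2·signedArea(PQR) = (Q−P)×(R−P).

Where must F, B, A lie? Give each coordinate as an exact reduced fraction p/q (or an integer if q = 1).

1. F_x = -497/89  [D, E, F are collinear ∩ CF ⟂ DE]
2. F_y = 101/89  [D, E, F are collinear ∩ CF ⟂ DE]
   → F = (-497/89, 101/89)
3. B_x = 24  [B is the reflection of C across D]
4. B_y = -25  [B is the reflection of C across D]
   → B = (24, -25)
5. A_x = 31/4  [A divides DC with DA:AC = 1/4:3/4]
6. A_y = -5  [A divides DC with DA:AC = 1/4:3/4]
   → A = (31/4, -5)

A = (31/4, -5)
B = (24, -25)
F = (-497/89, 101/89)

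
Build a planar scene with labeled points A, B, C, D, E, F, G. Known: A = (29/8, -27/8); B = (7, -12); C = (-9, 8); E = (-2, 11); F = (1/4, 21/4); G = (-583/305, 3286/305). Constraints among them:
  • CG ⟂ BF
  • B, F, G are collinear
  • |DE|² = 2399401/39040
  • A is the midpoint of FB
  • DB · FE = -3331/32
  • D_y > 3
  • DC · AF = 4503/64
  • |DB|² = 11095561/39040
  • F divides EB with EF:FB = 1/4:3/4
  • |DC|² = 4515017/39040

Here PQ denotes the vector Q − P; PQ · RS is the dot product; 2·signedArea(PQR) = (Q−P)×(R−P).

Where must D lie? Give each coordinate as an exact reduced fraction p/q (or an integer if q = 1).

D = (4181/4880, 18053/4880)

1. D_x = 4181/4880  [line 27/8·x + -69/8·y + 1857/64 = 0 ∩ |DC|² = 4515017/39040]
2. D_y = 18053/4880  [line 27/8·x + -69/8·y + 1857/64 = 0 ∩ |DC|² = 4515017/39040]
   → D = (4181/4880, 18053/4880)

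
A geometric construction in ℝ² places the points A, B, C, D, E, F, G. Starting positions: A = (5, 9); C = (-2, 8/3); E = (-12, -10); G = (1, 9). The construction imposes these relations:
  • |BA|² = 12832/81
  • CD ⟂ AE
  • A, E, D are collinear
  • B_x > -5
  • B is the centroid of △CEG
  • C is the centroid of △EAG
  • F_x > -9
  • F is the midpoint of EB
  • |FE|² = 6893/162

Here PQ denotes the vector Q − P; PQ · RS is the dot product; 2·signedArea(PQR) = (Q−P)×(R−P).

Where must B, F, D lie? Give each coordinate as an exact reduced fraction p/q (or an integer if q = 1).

1. B_x = -13/3  [B is the centroid of △CEG]
2. B_y = 5/9  [B is the centroid of △CEG]
   → B = (-13/3, 5/9)
3. F_x = -49/6  [F is the midpoint of EB]
4. F_y = -85/18  [F is the midpoint of EB]
   → F = (-49/6, -85/18)
5. D_x = -1228/975  [A, E, D are collinear ∩ CD ⟂ AE]
6. D_y = 1954/975  [A, E, D are collinear ∩ CD ⟂ AE]
   → D = (-1228/975, 1954/975)

B = (-13/3, 5/9)
D = (-1228/975, 1954/975)
F = (-49/6, -85/18)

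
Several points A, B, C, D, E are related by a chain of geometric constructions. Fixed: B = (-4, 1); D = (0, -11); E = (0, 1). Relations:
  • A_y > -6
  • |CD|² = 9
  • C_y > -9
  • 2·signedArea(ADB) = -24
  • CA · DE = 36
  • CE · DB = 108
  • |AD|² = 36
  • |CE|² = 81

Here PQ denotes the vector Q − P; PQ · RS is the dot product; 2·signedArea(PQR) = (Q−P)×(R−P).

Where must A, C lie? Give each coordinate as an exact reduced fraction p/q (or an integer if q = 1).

1. A_x = 0  [line -12·x + -4·y + -20 = 0 ∩ |AD|² = 36]
2. A_y = -5  [line -12·x + -4·y + -20 = 0 ∩ |AD|² = 36]
   → A = (0, -5)
3. C_x = 0  [CA · DE = 36 ∩ CE · DB = 108]
4. C_y = -8  [CA · DE = 36 ∩ CE · DB = 108]
   → C = (0, -8)

A = (0, -5)
C = (0, -8)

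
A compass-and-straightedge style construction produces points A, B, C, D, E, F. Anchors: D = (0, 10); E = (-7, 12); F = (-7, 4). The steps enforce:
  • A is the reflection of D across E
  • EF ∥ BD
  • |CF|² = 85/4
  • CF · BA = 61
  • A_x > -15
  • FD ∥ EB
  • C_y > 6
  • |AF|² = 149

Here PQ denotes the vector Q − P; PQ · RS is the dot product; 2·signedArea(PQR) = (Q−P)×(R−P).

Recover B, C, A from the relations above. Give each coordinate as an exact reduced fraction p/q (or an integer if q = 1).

1. B_x = 0  [EF ∥ BD ∩ FD ∥ EB]
2. B_y = 18  [EF ∥ BD ∩ FD ∥ EB]
   → B = (0, 18)
3. A_x = -14  [A is the reflection of D across E]
4. A_y = 14  [A is the reflection of D across E]
   → A = (-14, 14)
5. C_x = -7/2  [line 14·x + 4·y + 21 = 0 ∩ |CF|² = 85/4]
6. C_y = 7  [line 14·x + 4·y + 21 = 0 ∩ |CF|² = 85/4]
   → C = (-7/2, 7)

A = (-14, 14)
B = (0, 18)
C = (-7/2, 7)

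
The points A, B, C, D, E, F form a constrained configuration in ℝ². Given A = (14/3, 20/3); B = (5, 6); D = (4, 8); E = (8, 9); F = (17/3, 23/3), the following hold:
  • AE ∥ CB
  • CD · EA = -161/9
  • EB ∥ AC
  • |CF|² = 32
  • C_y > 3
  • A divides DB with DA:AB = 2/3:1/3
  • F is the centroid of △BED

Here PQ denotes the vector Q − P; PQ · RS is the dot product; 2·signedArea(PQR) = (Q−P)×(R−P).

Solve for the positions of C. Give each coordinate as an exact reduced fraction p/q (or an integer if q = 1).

1. C_x = 5/3  [AE ∥ CB ∩ EB ∥ AC]
2. C_y = 11/3  [AE ∥ CB ∩ EB ∥ AC]
   → C = (5/3, 11/3)

C = (5/3, 11/3)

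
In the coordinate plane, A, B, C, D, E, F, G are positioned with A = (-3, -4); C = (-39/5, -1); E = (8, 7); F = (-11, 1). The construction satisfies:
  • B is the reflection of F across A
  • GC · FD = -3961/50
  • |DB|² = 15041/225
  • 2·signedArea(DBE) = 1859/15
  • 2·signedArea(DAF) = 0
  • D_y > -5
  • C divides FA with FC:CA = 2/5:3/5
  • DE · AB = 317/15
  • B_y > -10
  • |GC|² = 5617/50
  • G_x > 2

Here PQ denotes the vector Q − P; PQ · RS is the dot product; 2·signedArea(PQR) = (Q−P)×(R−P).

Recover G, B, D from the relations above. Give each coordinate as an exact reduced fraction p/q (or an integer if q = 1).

B = (5, -9)
D = (-29/15, -14/3)
G = (5/2, 3/2)

1. B_x = 5  [B is the reflection of F across A]
2. B_y = -9  [B is the reflection of F across A]
   → B = (5, -9)
3. D_x = -29/15  [2·signedArea(DAF) = 0 ∩ DE · AB = 317/15]
4. D_y = -14/3  [2·signedArea(DAF) = 0 ∩ DE · AB = 317/15]
   → D = (-29/15, -14/3)
5. G_x = 5/2  [line -136/15·x + 17/3·y + 85/6 = 0 ∩ |GC|² = 5617/50]
6. G_y = 3/2  [line -136/15·x + 17/3·y + 85/6 = 0 ∩ |GC|² = 5617/50]
   → G = (5/2, 3/2)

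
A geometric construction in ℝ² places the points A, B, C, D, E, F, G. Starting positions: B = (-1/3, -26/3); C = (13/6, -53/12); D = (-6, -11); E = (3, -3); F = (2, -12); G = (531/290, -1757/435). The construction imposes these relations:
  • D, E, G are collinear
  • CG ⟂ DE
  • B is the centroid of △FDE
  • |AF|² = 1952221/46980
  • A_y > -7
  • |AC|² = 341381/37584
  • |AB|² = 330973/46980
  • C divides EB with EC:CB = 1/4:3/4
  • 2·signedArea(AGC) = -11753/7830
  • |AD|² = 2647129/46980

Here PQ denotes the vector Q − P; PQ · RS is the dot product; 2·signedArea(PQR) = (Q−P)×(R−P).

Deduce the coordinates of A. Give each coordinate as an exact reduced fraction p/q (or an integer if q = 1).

A = (-113/290, -7847/1305)

1. A_x = -113/290  [line 219/580·x + 146/435·y + 67817/31320 = 0 ∩ |AF|² = 1952221/46980]
2. A_y = -7847/1305  [line 219/580·x + 146/435·y + 67817/31320 = 0 ∩ |AF|² = 1952221/46980]
   → A = (-113/290, -7847/1305)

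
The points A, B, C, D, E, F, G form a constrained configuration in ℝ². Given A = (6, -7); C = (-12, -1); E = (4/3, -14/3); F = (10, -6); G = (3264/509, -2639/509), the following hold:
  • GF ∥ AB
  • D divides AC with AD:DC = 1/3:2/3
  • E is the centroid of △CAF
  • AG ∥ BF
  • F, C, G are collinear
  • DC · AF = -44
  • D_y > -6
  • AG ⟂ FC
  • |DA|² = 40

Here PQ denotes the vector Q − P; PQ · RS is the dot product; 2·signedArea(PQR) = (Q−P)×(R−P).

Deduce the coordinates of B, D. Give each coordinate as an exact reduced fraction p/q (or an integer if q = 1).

B = (4880/509, -3978/509)
D = (0, -5)

1. B_x = 4880/509  [AG ∥ BF ∩ GF ∥ AB]
2. B_y = -3978/509  [AG ∥ BF ∩ GF ∥ AB]
   → B = (4880/509, -3978/509)
3. D_x = 0  [D divides AC with AD:DC = 1/3:2/3]
4. D_y = -5  [D divides AC with AD:DC = 1/3:2/3]
   → D = (0, -5)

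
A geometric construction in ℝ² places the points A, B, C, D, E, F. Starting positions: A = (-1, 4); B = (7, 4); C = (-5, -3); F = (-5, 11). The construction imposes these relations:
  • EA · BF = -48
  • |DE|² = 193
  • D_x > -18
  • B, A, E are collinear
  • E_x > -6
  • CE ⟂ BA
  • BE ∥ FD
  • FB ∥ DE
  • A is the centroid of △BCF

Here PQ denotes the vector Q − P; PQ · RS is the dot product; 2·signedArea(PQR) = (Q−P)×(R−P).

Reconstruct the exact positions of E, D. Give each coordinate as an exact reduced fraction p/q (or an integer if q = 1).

D = (-17, 11)
E = (-5, 4)

1. E_x = -5  [B, A, E are collinear ∩ CE ⟂ BA]
2. E_y = 4  [B, A, E are collinear ∩ CE ⟂ BA]
   → E = (-5, 4)
3. D_x = -17  [FB ∥ DE ∩ BE ∥ FD]
4. D_y = 11  [FB ∥ DE ∩ BE ∥ FD]
   → D = (-17, 11)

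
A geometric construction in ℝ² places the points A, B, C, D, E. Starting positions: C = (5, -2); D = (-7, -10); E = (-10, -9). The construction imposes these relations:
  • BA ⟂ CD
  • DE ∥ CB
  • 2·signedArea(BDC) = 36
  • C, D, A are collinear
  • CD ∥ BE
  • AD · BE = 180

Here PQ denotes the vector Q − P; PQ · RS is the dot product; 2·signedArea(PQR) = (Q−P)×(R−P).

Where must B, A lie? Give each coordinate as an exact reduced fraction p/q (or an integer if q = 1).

A = (44/13, -40/13)
B = (2, -1)

1. B_x = 2  [CD ∥ BE ∩ DE ∥ CB]
2. B_y = -1  [CD ∥ BE ∩ DE ∥ CB]
   → B = (2, -1)
3. A_x = 44/13  [C, D, A are collinear ∩ BA ⟂ CD]
4. A_y = -40/13  [C, D, A are collinear ∩ BA ⟂ CD]
   → A = (44/13, -40/13)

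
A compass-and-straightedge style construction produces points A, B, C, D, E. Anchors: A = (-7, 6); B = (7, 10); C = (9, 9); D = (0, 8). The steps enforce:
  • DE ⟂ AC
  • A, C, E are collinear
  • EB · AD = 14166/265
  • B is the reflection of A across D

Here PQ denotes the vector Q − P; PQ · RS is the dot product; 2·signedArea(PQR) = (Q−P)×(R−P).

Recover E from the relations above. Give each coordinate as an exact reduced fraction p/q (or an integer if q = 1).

E = (33/265, 1944/265)

1. E_x = 33/265  [A, C, E are collinear ∩ DE ⟂ AC]
2. E_y = 1944/265  [A, C, E are collinear ∩ DE ⟂ AC]
   → E = (33/265, 1944/265)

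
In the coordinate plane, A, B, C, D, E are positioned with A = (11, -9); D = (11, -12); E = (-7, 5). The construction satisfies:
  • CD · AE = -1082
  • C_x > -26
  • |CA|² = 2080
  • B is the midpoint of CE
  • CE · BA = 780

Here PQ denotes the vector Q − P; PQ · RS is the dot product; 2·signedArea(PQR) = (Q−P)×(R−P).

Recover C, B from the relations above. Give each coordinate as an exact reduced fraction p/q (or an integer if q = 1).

B = (-16, 12)
C = (-25, 19)

1. C_x = -25  [line 18·x + -14·y + 716 = 0 ∩ |CA|² = 2080]
2. C_y = 19  [line 18·x + -14·y + 716 = 0 ∩ |CA|² = 2080]
   → C = (-25, 19)
3. B_x = -16  [B is the midpoint of CE]
4. B_y = 12  [B is the midpoint of CE]
   → B = (-16, 12)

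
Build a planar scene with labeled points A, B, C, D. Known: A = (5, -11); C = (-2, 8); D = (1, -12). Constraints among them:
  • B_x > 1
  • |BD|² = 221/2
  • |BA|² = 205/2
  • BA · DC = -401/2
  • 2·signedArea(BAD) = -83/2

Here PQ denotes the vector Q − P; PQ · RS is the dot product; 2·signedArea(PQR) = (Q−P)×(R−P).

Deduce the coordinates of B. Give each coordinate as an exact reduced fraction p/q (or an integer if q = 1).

B = (3/2, -3/2)

1. B_x = 3/2  [BA · DC = -401/2 ∩ 2·signedArea(BAD) = -83/2]
2. B_y = -3/2  [BA · DC = -401/2 ∩ 2·signedArea(BAD) = -83/2]
   → B = (3/2, -3/2)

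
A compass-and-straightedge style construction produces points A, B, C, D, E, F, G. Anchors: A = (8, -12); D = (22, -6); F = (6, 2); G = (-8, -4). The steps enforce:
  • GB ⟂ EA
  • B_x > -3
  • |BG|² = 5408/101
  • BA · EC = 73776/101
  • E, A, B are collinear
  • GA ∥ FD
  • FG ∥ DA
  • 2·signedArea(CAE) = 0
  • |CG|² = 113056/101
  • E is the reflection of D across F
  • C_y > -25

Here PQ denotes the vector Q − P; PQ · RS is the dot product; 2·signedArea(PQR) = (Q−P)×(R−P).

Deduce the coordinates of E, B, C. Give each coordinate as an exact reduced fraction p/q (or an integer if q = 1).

1. E_x = -10  [E is the reflection of D across F]
2. E_y = 10  [E is the reflection of D across F]
   → E = (-10, 10)
3. B_x = -236/101  [E, A, B are collinear ∩ GB ⟂ EA]
4. B_y = 64/101  [E, A, B are collinear ∩ GB ⟂ EA]
   → B = (-236/101, 64/101)
5. C_x = 1852/101  [2·signedArea(CAE) = 0 ∩ BA · EC = 73776/101]
6. C_y = -2488/101  [2·signedArea(CAE) = 0 ∩ BA · EC = 73776/101]
   → C = (1852/101, -2488/101)

B = (-236/101, 64/101)
C = (1852/101, -2488/101)
E = (-10, 10)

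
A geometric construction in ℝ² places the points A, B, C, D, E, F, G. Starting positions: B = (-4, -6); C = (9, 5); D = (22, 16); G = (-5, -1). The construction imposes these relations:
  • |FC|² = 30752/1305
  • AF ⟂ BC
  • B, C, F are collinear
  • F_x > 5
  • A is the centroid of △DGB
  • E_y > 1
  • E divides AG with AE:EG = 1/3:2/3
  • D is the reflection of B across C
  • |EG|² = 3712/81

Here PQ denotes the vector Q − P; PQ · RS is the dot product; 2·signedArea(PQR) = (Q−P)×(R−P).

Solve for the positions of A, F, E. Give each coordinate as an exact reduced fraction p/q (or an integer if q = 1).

1. A_x = 13/3  [A is the centroid of △DGB]
2. A_y = 3  [A is the centroid of △DGB]
   → A = (13/3, 3)
3. F_x = 2303/435  [B, C, F are collinear ∩ AF ⟂ BC]
4. F_y = 811/435  [B, C, F are collinear ∩ AF ⟂ BC]
   → F = (2303/435, 811/435)
5. E_x = 11/9  [E divides AG with AE:EG = 1/3:2/3]
6. E_y = 5/3  [E divides AG with AE:EG = 1/3:2/3]
   → E = (11/9, 5/3)

A = (13/3, 3)
E = (11/9, 5/3)
F = (2303/435, 811/435)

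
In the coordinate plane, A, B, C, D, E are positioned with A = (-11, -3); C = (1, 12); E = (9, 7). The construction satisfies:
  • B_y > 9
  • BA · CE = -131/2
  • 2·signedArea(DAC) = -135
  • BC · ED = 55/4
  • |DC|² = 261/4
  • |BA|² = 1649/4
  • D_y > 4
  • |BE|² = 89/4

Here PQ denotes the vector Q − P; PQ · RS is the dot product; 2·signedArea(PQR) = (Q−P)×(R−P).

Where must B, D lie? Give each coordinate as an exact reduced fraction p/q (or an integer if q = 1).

1. B_x = 5  [line -8·x + 5·y + -15/2 = 0 ∩ |BE|² = 89/4]
2. B_y = 19/2  [line -8·x + 5·y + -15/2 = 0 ∩ |BE|² = 89/4]
   → B = (5, 19/2)
3. D_x = 4  [BC · ED = 55/4 ∩ 2·signedArea(DAC) = -135]
4. D_y = 9/2  [BC · ED = 55/4 ∩ 2·signedArea(DAC) = -135]
   → D = (4, 9/2)

B = (5, 19/2)
D = (4, 9/2)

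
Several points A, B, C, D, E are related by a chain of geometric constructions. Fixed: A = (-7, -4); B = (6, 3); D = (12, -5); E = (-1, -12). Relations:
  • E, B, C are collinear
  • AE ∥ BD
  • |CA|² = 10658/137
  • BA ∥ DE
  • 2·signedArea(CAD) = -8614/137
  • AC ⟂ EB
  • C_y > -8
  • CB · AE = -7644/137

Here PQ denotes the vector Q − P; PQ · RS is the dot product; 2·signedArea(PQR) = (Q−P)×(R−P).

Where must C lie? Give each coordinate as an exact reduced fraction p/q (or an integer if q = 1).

C = (136/137, -1059/137)

1. C_x = 136/137  [E, B, C are collinear ∩ AC ⟂ EB]
2. C_y = -1059/137  [E, B, C are collinear ∩ AC ⟂ EB]
   → C = (136/137, -1059/137)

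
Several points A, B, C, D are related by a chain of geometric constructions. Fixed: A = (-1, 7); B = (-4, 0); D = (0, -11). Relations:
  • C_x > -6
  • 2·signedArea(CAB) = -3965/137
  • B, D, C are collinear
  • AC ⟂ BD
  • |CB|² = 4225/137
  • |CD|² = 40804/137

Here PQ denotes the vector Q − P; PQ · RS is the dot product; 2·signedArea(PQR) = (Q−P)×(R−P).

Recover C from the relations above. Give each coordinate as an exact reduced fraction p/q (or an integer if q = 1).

C = (-808/137, 715/137)

1. C_x = -808/137  [B, D, C are collinear ∩ AC ⟂ BD]
2. C_y = 715/137  [B, D, C are collinear ∩ AC ⟂ BD]
   → C = (-808/137, 715/137)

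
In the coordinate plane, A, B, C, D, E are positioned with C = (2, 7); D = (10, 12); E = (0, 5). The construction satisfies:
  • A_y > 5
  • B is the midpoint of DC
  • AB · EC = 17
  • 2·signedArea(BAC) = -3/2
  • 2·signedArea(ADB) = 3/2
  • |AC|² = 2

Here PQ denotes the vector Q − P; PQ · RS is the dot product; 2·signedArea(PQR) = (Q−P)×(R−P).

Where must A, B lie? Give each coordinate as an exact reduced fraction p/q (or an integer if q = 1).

1. B_x = 6  [B is the midpoint of DC]
2. B_y = 19/2  [B is the midpoint of DC]
   → B = (6, 19/2)
3. A_x = 1  [AB · EC = 17 ∩ 2·signedArea(ADB) = 3/2]
4. A_y = 6  [AB · EC = 17 ∩ 2·signedArea(ADB) = 3/2]
   → A = (1, 6)

A = (1, 6)
B = (6, 19/2)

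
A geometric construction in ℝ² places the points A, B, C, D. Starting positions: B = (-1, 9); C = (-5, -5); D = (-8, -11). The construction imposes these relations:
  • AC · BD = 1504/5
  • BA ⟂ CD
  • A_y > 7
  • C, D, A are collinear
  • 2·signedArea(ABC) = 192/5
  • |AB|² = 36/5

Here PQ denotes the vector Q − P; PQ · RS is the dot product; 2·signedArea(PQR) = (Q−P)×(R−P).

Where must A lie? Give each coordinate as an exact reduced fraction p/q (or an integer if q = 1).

A = (7/5, 39/5)

1. A_x = 7/5  [C, D, A are collinear ∩ BA ⟂ CD]
2. A_y = 39/5  [C, D, A are collinear ∩ BA ⟂ CD]
   → A = (7/5, 39/5)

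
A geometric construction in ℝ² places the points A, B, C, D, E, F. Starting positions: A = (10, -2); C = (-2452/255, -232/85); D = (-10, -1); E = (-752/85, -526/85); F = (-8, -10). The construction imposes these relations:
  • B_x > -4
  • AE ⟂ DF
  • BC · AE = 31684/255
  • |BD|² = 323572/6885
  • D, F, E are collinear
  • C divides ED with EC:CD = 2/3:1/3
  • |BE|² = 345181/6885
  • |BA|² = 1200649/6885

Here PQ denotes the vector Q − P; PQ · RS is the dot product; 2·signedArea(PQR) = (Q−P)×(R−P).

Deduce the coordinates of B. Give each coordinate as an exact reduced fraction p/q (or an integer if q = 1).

1. B_x = -2452/765  [line 1602/85·x + 356/85·y + 17444/255 = 0 ∩ |BD|² = 323572/6885]
2. B_y = -487/255  [line 1602/85·x + 356/85·y + 17444/255 = 0 ∩ |BD|² = 323572/6885]
   → B = (-2452/765, -487/255)

B = (-2452/765, -487/255)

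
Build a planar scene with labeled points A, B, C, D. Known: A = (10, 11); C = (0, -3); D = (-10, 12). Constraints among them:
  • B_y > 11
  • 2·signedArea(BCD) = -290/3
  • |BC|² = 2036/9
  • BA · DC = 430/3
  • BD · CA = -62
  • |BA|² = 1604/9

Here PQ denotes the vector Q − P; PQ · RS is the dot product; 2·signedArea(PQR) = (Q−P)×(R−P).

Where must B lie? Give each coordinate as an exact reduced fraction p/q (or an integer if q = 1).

B = (-10/3, 35/3)

1. B_x = -10/3  [BD · CA = -62 ∩ BA · DC = 430/3]
2. B_y = 35/3  [BD · CA = -62 ∩ BA · DC = 430/3]
   → B = (-10/3, 35/3)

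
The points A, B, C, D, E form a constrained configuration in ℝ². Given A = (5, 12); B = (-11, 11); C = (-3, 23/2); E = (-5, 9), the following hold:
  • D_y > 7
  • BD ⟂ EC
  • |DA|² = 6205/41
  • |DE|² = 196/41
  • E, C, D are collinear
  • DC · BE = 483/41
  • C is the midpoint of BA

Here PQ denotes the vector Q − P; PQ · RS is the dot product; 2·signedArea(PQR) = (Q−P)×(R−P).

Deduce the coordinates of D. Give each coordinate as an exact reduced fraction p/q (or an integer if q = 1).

1. D_x = -261/41  [E, C, D are collinear ∩ BD ⟂ EC]
2. D_y = 299/41  [E, C, D are collinear ∩ BD ⟂ EC]
   → D = (-261/41, 299/41)

D = (-261/41, 299/41)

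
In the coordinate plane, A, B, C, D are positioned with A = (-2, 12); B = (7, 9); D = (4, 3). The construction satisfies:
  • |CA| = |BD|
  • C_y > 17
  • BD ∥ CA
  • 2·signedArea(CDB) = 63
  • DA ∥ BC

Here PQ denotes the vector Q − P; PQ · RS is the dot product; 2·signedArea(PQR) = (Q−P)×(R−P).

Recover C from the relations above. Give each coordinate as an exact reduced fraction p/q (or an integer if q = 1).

1. C_x = 1  [BD ∥ CA ∩ DA ∥ BC]
2. C_y = 18  [BD ∥ CA ∩ DA ∥ BC]
   → C = (1, 18)

C = (1, 18)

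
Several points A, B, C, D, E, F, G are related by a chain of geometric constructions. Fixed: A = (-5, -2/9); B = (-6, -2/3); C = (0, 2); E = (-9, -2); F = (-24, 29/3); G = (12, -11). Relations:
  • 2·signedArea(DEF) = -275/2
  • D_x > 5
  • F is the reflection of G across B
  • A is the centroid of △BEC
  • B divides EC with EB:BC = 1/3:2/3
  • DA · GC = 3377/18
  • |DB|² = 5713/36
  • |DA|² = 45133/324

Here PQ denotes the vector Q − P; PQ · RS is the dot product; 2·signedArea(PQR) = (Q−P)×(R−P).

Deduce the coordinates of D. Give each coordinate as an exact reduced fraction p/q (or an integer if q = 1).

D = (6, -9/2)

1. D_x = 6  [DA · GC = 3377/18 ∩ 2·signedArea(DEF) = -275/2]
2. D_y = -9/2  [DA · GC = 3377/18 ∩ 2·signedArea(DEF) = -275/2]
   → D = (6, -9/2)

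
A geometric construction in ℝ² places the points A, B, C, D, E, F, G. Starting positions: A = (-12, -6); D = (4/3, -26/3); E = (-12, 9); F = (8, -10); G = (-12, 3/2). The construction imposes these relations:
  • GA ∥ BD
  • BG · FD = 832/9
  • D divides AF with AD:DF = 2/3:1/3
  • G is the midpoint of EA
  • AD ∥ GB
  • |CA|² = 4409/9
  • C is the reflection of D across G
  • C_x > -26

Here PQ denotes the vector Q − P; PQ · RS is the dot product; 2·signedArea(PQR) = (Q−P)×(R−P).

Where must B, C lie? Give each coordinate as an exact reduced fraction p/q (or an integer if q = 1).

1. B_x = 4/3  [GA ∥ BD ∩ AD ∥ GB]
2. B_y = -7/6  [GA ∥ BD ∩ AD ∥ GB]
   → B = (4/3, -7/6)
3. C_x = -76/3  [C is the reflection of D across G]
4. C_y = 35/3  [C is the reflection of D across G]
   → C = (-76/3, 35/3)

B = (4/3, -7/6)
C = (-76/3, 35/3)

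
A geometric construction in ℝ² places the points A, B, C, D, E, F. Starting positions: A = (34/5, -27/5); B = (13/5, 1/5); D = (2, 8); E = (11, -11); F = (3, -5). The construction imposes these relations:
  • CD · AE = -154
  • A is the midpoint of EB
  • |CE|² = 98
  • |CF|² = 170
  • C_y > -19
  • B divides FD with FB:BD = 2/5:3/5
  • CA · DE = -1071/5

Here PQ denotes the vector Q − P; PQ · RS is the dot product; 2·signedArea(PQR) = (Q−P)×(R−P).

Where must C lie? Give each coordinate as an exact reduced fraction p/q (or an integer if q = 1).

1. C_x = 4  [CD · AE = -154 ∩ CA · DE = -1071/5]
2. C_y = -18  [CD · AE = -154 ∩ CA · DE = -1071/5]
   → C = (4, -18)

C = (4, -18)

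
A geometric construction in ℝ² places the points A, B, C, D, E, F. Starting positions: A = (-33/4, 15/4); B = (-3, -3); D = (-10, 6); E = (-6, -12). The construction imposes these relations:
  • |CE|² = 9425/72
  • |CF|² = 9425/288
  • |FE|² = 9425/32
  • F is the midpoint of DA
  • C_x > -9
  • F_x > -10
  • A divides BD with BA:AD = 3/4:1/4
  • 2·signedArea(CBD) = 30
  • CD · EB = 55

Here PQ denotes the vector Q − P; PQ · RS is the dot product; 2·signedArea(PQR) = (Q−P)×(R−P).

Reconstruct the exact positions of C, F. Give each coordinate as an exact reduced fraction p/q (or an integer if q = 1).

C = (-97/12, -3/4)
F = (-73/8, 39/8)

1. C_x = -97/12  [2·signedArea(CBD) = 30 ∩ CD · EB = 55]
2. C_y = -3/4  [2·signedArea(CBD) = 30 ∩ CD · EB = 55]
   → C = (-97/12, -3/4)
3. F_x = -73/8  [F is the midpoint of DA]
4. F_y = 39/8  [F is the midpoint of DA]
   → F = (-73/8, 39/8)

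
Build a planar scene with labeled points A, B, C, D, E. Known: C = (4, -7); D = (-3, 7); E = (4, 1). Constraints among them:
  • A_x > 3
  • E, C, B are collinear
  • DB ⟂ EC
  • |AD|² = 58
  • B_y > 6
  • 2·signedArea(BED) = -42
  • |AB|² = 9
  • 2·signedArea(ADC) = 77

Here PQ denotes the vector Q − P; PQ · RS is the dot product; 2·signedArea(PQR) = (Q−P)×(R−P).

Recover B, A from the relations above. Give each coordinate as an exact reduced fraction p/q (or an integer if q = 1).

A = (4, 4)
B = (4, 7)

1. B_x = 4  [E, C, B are collinear ∩ DB ⟂ EC]
2. B_y = 7  [E, C, B are collinear ∩ DB ⟂ EC]
   → B = (4, 7)
3. A_x = 4  [line 14·x + 7·y + -84 = 0 ∩ |AB|² = 9]
4. A_y = 4  [line 14·x + 7·y + -84 = 0 ∩ |AB|² = 9]
   → A = (4, 4)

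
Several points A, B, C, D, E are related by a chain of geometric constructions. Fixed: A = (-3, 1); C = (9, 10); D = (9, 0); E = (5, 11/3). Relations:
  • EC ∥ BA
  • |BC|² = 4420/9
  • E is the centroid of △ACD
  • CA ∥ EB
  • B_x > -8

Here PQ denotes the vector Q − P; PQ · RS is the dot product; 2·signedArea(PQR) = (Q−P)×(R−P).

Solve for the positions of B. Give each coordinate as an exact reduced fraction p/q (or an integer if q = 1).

1. B_x = -7  [EC ∥ BA ∩ CA ∥ EB]
2. B_y = -16/3  [EC ∥ BA ∩ CA ∥ EB]
   → B = (-7, -16/3)

B = (-7, -16/3)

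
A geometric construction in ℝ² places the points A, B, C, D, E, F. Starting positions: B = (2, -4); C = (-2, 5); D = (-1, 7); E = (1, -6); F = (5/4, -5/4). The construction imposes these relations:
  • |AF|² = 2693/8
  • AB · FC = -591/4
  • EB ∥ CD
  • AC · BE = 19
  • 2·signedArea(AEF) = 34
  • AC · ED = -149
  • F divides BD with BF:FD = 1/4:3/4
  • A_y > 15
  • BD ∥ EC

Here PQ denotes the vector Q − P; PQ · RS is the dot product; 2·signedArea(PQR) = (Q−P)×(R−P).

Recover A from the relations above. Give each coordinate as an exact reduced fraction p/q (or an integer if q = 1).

1. A_x = -5  [AB · FC = -591/4 ∩ AC · BE = 19]
2. A_y = 16  [AB · FC = -591/4 ∩ AC · BE = 19]
   → A = (-5, 16)

A = (-5, 16)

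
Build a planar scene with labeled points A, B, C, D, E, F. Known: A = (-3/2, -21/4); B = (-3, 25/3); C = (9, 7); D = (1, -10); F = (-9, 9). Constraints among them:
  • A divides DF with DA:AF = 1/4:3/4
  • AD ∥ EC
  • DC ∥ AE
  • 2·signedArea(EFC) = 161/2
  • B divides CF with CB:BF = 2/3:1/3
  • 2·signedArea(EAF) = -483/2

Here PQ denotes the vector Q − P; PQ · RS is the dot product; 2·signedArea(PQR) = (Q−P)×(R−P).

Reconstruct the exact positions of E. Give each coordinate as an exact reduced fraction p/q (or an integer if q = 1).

E = (13/2, 47/4)

1. E_x = 13/2  [AD ∥ EC ∩ DC ∥ AE]
2. E_y = 47/4  [AD ∥ EC ∩ DC ∥ AE]
   → E = (13/2, 47/4)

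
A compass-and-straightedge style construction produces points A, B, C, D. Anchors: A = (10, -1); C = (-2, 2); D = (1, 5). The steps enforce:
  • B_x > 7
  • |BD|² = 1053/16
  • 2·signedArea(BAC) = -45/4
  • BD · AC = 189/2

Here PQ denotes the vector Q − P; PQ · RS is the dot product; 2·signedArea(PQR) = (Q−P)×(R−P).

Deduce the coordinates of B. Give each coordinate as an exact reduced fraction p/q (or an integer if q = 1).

1. B_x = 31/4  [BD · AC = 189/2 ∩ 2·signedArea(BAC) = -45/4]
2. B_y = 1/2  [BD · AC = 189/2 ∩ 2·signedArea(BAC) = -45/4]
   → B = (31/4, 1/2)

B = (31/4, 1/2)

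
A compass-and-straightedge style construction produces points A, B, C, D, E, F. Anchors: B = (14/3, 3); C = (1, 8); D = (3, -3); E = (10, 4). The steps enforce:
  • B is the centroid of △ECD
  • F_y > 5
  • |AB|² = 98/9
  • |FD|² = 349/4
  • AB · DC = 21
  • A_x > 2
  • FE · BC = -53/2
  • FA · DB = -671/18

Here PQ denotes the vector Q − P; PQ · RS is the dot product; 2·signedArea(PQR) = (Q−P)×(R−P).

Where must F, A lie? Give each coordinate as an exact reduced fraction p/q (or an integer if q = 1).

1. F_x = 11/2  [line 11/3·x + -5·y + 59/6 = 0 ∩ |FD|² = 349/4]
2. F_y = 6  [line 11/3·x + -5·y + 59/6 = 0 ∩ |FD|² = 349/4]
   → F = (11/2, 6)
3. A_x = 7/3  [AB · DC = 21 ∩ FA · DB = -671/18]
4. A_y = 2/3  [AB · DC = 21 ∩ FA · DB = -671/18]
   → A = (7/3, 2/3)

A = (7/3, 2/3)
F = (11/2, 6)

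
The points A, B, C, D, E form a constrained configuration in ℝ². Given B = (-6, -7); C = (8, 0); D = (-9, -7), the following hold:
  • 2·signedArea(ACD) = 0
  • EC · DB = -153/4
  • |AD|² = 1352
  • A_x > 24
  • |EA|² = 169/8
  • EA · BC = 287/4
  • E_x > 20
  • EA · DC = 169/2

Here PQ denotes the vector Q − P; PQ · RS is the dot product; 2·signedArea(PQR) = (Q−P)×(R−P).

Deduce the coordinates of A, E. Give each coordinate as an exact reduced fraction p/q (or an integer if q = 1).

1. A_x = 25  [line 7·x + -17·y + -56 = 0 ∩ |AD|² = 1352]
2. A_y = 7  [line 7·x + -17·y + -56 = 0 ∩ |AD|² = 1352]
   → A = (25, 7)
3. E_x = 83/4  [EA · DC = 169/2 ∩ EC · DB = -153/4]
4. E_y = 21/4  [EA · DC = 169/2 ∩ EC · DB = -153/4]
   → E = (83/4, 21/4)

A = (25, 7)
E = (83/4, 21/4)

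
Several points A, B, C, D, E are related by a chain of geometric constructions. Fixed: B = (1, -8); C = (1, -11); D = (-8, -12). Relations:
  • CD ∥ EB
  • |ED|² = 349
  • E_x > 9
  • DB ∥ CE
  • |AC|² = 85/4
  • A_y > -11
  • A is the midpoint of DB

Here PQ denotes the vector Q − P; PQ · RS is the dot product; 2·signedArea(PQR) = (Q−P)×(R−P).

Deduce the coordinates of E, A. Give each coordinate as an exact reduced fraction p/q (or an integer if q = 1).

A = (-7/2, -10)
E = (10, -7)

1. E_x = 10  [CD ∥ EB ∩ DB ∥ CE]
2. E_y = -7  [CD ∥ EB ∩ DB ∥ CE]
   → E = (10, -7)
3. A_x = -7/2  [A is the midpoint of DB]
4. A_y = -10  [A is the midpoint of DB]
   → A = (-7/2, -10)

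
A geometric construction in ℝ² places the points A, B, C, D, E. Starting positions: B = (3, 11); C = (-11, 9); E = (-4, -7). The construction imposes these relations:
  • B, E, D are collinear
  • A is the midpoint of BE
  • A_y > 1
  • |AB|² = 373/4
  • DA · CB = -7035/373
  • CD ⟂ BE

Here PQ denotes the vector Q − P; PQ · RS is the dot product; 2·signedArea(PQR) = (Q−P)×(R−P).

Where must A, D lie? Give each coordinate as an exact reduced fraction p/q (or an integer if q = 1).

1. A_x = -1/2  [A is the midpoint of BE]
2. A_y = 2  [A is the midpoint of BE]
   → A = (-1/2, 2)
3. D_x = 181/373  [B, E, D are collinear ∩ CD ⟂ BE]
4. D_y = 1691/373  [B, E, D are collinear ∩ CD ⟂ BE]
   → D = (181/373, 1691/373)

A = (-1/2, 2)
D = (181/373, 1691/373)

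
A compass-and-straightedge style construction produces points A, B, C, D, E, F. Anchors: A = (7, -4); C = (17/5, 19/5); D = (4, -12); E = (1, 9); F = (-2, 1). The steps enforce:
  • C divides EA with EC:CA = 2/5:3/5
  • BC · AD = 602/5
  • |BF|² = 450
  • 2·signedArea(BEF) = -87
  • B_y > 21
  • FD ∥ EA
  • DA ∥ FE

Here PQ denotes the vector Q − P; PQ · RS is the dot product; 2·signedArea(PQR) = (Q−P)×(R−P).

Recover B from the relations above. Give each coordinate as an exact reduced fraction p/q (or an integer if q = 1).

B = (-5, 22)

1. B_x = -5  [BC · AD = 602/5 ∩ 2·signedArea(BEF) = -87]
2. B_y = 22  [BC · AD = 602/5 ∩ 2·signedArea(BEF) = -87]
   → B = (-5, 22)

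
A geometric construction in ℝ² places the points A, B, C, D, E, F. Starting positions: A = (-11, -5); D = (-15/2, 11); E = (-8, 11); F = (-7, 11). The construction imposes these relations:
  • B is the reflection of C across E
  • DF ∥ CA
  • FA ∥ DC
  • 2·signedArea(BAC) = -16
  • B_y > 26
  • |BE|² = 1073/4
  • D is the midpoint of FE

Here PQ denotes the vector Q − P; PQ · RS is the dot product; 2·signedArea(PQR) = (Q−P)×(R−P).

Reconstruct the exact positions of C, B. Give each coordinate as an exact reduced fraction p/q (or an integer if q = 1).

1. C_x = -23/2  [DF ∥ CA ∩ FA ∥ DC]
2. C_y = -5  [DF ∥ CA ∩ FA ∥ DC]
   → C = (-23/2, -5)
3. B_x = -9/2  [B is the reflection of C across E]
4. B_y = 27  [B is the reflection of C across E]
   → B = (-9/2, 27)

B = (-9/2, 27)
C = (-23/2, -5)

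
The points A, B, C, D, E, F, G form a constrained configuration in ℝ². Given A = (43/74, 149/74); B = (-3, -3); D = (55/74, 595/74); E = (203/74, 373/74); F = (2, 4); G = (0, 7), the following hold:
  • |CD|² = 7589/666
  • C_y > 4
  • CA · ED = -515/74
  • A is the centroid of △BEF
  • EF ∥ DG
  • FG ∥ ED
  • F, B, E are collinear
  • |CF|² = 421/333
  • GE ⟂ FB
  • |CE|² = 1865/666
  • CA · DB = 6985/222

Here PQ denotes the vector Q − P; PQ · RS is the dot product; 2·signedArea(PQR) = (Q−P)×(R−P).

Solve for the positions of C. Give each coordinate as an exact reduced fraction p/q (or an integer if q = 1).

C = (41/37, 520/111)

1. C_x = 41/37  [CA · DB = 6985/222 ∩ CA · ED = -515/74]
2. C_y = 520/111  [CA · DB = 6985/222 ∩ CA · ED = -515/74]
   → C = (41/37, 520/111)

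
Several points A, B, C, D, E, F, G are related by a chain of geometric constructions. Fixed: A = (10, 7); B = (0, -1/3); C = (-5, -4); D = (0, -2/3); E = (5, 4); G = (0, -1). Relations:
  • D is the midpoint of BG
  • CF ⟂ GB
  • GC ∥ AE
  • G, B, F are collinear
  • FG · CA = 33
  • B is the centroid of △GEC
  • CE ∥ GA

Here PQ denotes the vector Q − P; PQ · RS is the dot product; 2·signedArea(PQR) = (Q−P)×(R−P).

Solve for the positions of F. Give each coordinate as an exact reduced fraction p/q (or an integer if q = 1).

F = (0, -4)

1. F_x = 0  [G, B, F are collinear ∩ CF ⟂ GB]
2. F_y = -4  [G, B, F are collinear ∩ CF ⟂ GB]
   → F = (0, -4)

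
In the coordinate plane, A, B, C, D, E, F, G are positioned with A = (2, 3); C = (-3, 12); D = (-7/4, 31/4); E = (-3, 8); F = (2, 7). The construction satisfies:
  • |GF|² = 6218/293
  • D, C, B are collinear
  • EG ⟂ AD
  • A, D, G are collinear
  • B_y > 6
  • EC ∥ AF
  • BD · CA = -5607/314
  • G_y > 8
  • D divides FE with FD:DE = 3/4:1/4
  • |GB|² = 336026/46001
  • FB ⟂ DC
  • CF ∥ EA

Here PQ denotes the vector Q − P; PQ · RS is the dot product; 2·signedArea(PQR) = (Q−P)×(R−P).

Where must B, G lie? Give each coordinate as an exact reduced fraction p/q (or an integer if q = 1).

1. B_x = -196/157  [D, C, B are collinear ∩ FB ⟂ DC]
2. B_y = 949/157  [D, C, B are collinear ∩ FB ⟂ DC]
   → B = (-196/157, 949/157)
3. G_x = -689/293  [A, D, G are collinear ∩ EG ⟂ AD]
4. G_y = 2494/293  [A, D, G are collinear ∩ EG ⟂ AD]
   → G = (-689/293, 2494/293)

B = (-196/157, 949/157)
G = (-689/293, 2494/293)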